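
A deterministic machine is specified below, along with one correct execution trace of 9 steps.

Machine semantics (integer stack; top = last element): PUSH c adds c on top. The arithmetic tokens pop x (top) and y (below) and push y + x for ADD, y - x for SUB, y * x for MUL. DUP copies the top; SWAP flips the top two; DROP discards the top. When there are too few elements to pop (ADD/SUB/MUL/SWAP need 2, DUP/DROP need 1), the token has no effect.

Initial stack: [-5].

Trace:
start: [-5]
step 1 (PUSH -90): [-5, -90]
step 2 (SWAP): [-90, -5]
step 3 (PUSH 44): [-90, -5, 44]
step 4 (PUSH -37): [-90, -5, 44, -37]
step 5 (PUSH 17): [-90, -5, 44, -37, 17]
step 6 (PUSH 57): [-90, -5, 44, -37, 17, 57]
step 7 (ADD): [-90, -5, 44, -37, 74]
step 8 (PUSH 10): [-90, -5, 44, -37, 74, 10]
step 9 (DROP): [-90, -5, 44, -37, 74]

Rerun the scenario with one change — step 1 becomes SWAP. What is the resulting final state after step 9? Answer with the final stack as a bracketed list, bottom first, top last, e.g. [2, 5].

(re-executing from step 1 with the substitution; state before step 1: [-5])
step 1 (SWAP): [-5]
step 2 (SWAP): [-5]
step 3 (PUSH 44): [-5, 44]
step 4 (PUSH -37): [-5, 44, -37]
step 5 (PUSH 17): [-5, 44, -37, 17]
step 6 (PUSH 57): [-5, 44, -37, 17, 57]
step 7 (ADD): [-5, 44, -37, 74]
step 8 (PUSH 10): [-5, 44, -37, 74, 10]
step 9 (DROP): [-5, 44, -37, 74]

[-5, 44, -37, 74]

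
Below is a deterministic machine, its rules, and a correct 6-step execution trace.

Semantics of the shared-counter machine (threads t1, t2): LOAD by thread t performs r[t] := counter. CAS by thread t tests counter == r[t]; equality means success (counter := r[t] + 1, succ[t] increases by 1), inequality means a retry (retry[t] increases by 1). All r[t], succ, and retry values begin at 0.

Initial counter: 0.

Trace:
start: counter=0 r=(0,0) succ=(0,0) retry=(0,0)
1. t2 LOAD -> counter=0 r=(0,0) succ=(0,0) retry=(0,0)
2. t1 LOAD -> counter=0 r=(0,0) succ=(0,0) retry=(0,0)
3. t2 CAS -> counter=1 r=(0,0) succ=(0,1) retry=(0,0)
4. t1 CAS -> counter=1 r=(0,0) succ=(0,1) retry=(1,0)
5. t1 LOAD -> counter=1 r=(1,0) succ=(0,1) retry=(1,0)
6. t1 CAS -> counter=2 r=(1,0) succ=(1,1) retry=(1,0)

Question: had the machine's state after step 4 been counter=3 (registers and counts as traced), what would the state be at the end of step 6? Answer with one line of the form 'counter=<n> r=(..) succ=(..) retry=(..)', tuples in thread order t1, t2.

counter=4 r=(3,0) succ=(1,1) retry=(1,0)

state after step 4 := counter=3 r=(0,0) succ=(0,1) retry=(1,0)
5. t1 LOAD -> counter=3 r=(3,0) succ=(0,1) retry=(1,0)
6. t1 CAS -> counter=4 r=(3,0) succ=(1,1) retry=(1,0)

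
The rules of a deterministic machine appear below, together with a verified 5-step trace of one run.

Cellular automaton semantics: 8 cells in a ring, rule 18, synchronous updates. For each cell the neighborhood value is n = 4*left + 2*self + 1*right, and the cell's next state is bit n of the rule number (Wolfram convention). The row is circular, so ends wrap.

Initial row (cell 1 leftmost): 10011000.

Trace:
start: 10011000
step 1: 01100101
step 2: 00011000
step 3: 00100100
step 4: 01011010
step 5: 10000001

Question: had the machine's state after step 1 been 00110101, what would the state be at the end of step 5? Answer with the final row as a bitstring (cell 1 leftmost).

00001100

state after step 1 := 00110101
step 2: 11000000
step 3: 00100001
step 4: 11010010
step 5: 00001100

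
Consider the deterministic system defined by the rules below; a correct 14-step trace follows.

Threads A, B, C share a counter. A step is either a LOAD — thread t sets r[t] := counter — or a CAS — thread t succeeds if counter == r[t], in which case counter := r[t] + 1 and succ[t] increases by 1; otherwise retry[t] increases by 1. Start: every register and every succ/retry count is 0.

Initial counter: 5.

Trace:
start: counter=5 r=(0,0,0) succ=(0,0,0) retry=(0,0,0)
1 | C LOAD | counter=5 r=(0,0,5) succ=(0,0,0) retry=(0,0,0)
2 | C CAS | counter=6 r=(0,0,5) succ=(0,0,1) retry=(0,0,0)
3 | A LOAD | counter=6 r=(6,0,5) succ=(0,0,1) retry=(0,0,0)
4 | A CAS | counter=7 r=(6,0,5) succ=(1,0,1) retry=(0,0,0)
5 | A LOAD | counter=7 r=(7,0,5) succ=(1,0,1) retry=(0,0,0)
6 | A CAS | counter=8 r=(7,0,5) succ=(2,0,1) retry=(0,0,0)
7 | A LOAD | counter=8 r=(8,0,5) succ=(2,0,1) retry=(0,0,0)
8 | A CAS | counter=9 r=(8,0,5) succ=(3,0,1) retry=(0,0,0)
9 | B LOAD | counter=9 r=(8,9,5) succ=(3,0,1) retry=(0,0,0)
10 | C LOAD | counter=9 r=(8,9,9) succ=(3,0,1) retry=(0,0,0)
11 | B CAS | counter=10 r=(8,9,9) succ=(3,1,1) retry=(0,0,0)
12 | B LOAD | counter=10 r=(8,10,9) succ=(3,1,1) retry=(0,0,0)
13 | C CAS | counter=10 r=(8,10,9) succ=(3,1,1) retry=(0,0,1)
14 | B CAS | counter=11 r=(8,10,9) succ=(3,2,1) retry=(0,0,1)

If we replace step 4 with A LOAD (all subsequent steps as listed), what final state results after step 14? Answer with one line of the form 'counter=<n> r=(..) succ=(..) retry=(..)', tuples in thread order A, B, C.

counter=10 r=(7,9,8) succ=(2,2,1) retry=(0,0,1)

(re-executing from step 4 with the substitution; state before step 4: counter=6 r=(6,0,5) succ=(0,0,1) retry=(0,0,0))
4 | A LOAD | counter=6 r=(6,0,5) succ=(0,0,1) retry=(0,0,0)
5 | A LOAD | counter=6 r=(6,0,5) succ=(0,0,1) retry=(0,0,0)
6 | A CAS | counter=7 r=(6,0,5) succ=(1,0,1) retry=(0,0,0)
7 | A LOAD | counter=7 r=(7,0,5) succ=(1,0,1) retry=(0,0,0)
8 | A CAS | counter=8 r=(7,0,5) succ=(2,0,1) retry=(0,0,0)
9 | B LOAD | counter=8 r=(7,8,5) succ=(2,0,1) retry=(0,0,0)
10 | C LOAD | counter=8 r=(7,8,8) succ=(2,0,1) retry=(0,0,0)
11 | B CAS | counter=9 r=(7,8,8) succ=(2,1,1) retry=(0,0,0)
12 | B LOAD | counter=9 r=(7,9,8) succ=(2,1,1) retry=(0,0,0)
13 | C CAS | counter=9 r=(7,9,8) succ=(2,1,1) retry=(0,0,1)
14 | B CAS | counter=10 r=(7,9,8) succ=(2,2,1) retry=(0,0,1)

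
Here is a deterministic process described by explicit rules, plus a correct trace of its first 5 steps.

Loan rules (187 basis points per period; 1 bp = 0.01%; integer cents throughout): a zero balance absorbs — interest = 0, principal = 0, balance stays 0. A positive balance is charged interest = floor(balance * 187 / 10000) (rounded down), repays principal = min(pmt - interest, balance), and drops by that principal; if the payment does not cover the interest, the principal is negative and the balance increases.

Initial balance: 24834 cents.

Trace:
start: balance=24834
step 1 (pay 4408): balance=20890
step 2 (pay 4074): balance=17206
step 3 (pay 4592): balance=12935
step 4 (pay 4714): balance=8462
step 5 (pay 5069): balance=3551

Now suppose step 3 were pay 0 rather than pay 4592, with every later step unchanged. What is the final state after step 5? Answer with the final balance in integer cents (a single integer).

8316

(re-executing from step 3 with the substitution; state before step 3: balance=17206)
step 3 (pay 0): balance=17527
step 4 (pay 4714): balance=13140
step 5 (pay 5069): balance=8316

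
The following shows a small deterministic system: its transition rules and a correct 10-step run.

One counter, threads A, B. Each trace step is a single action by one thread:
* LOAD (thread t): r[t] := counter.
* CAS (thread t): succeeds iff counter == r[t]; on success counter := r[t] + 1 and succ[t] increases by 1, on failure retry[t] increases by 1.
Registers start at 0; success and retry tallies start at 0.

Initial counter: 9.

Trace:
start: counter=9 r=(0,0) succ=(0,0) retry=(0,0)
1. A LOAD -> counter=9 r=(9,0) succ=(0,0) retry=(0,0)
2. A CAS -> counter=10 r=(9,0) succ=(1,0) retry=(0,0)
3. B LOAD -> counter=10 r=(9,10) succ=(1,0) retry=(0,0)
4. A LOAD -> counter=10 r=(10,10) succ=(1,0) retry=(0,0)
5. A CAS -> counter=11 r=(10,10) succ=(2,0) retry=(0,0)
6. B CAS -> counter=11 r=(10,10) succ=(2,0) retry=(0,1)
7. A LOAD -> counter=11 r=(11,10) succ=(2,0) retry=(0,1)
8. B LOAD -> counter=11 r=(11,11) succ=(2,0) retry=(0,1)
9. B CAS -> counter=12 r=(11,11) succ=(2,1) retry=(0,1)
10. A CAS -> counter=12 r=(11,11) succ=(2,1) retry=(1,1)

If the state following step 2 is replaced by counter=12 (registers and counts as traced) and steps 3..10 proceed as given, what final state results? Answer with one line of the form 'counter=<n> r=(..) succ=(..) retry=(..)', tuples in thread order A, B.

state after step 2 := counter=12 r=(9,0) succ=(1,0) retry=(0,0)
3. B LOAD -> counter=12 r=(9,12) succ=(1,0) retry=(0,0)
4. A LOAD -> counter=12 r=(12,12) succ=(1,0) retry=(0,0)
5. A CAS -> counter=13 r=(12,12) succ=(2,0) retry=(0,0)
6. B CAS -> counter=13 r=(12,12) succ=(2,0) retry=(0,1)
7. A LOAD -> counter=13 r=(13,12) succ=(2,0) retry=(0,1)
8. B LOAD -> counter=13 r=(13,13) succ=(2,0) retry=(0,1)
9. B CAS -> counter=14 r=(13,13) succ=(2,1) retry=(0,1)
10. A CAS -> counter=14 r=(13,13) succ=(2,1) retry=(1,1)

counter=14 r=(13,13) succ=(2,1) retry=(1,1)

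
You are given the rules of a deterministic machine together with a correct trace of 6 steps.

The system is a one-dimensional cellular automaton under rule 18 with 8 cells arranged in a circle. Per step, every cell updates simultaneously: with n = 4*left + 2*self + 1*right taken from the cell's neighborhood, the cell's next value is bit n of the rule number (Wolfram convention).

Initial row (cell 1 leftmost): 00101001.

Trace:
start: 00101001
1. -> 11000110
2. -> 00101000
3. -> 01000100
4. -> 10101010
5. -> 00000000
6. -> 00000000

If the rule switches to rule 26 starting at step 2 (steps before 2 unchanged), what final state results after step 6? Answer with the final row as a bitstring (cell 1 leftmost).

11001010

(re-executing steps 2..6 under rule 26; state before step 2: 11000110)
2. -> 10101100
3. -> 00001011
4. -> 10010010
5. -> 01101100
6. -> 11001010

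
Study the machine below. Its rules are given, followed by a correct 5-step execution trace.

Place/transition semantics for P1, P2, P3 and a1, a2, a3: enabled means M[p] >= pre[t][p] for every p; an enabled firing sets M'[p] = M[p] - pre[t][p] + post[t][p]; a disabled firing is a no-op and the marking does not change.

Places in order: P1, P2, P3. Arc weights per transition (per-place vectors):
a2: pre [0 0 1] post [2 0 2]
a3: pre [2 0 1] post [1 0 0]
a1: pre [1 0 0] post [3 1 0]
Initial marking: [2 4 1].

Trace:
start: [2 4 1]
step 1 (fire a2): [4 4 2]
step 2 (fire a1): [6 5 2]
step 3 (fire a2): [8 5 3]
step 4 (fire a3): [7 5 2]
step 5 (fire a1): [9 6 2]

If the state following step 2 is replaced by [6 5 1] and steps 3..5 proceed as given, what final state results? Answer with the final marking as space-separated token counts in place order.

9 6 1

state after step 2 := [6 5 1]
step 3 (fire a2): [8 5 2]
step 4 (fire a3): [7 5 1]
step 5 (fire a1): [9 6 1]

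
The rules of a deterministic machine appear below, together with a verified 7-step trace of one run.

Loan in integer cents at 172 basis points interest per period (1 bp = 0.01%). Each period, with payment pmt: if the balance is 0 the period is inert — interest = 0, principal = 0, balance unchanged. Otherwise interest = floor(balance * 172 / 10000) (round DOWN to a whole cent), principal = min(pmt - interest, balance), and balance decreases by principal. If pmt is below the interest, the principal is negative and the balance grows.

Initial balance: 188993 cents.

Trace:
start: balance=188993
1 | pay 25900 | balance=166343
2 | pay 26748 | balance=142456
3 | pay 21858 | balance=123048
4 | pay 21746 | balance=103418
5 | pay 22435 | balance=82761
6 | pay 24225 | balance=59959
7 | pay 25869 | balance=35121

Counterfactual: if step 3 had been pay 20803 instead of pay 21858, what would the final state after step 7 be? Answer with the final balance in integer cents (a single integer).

(re-executing from step 3 with the substitution; state before step 3: balance=142456)
3 | pay 20803 | balance=124103
4 | pay 21746 | balance=104491
5 | pay 22435 | balance=83853
6 | pay 24225 | balance=61070
7 | pay 25869 | balance=36251

36251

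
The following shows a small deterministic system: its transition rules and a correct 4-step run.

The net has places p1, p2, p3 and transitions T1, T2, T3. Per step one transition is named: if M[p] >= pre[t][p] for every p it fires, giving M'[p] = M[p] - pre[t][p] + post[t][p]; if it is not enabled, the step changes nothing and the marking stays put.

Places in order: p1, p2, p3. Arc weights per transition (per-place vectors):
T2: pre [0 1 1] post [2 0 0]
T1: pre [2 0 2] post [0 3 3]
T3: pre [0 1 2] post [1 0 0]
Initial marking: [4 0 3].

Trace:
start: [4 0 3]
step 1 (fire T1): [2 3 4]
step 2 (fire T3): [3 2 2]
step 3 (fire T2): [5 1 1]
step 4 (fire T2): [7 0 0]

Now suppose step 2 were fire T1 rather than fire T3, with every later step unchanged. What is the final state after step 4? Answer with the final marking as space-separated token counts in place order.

4 4 3

(re-executing from step 2 with the substitution; state before step 2: [2 3 4])
step 2 (fire T1): [0 6 5]
step 3 (fire T2): [2 5 4]
step 4 (fire T2): [4 4 3]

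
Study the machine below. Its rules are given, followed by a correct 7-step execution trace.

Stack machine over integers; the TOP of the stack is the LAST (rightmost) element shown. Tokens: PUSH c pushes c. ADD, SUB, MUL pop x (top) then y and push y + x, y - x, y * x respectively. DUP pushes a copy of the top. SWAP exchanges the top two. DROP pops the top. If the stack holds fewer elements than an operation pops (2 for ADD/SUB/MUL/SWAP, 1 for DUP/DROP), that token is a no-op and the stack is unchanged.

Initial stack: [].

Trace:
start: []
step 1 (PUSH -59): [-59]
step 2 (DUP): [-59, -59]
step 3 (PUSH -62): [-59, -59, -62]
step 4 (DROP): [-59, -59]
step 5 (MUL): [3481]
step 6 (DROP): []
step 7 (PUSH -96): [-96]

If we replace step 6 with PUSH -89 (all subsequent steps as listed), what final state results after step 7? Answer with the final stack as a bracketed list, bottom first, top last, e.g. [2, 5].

(re-executing from step 6 with the substitution; state before step 6: [3481])
step 6 (PUSH -89): [3481, -89]
step 7 (PUSH -96): [3481, -89, -96]

[3481, -89, -96]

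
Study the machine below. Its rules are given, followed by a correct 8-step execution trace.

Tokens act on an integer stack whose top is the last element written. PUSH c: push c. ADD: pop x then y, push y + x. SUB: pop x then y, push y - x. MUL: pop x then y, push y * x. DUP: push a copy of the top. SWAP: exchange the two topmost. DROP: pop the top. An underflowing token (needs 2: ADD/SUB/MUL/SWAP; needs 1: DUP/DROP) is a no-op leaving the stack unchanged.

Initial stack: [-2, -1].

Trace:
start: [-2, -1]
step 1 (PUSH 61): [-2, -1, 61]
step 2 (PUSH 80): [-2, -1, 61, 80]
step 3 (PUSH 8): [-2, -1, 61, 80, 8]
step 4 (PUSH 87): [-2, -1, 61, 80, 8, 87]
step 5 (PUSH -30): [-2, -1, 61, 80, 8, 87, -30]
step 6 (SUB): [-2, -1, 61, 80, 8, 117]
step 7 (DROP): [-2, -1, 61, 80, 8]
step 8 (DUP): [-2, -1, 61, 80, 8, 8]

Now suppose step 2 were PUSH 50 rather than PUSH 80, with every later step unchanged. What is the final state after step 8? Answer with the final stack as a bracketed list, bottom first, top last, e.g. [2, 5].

(re-executing from step 2 with the substitution; state before step 2: [-2, -1, 61])
step 2 (PUSH 50): [-2, -1, 61, 50]
step 3 (PUSH 8): [-2, -1, 61, 50, 8]
step 4 (PUSH 87): [-2, -1, 61, 50, 8, 87]
step 5 (PUSH -30): [-2, -1, 61, 50, 8, 87, -30]
step 6 (SUB): [-2, -1, 61, 50, 8, 117]
step 7 (DROP): [-2, -1, 61, 50, 8]
step 8 (DUP): [-2, -1, 61, 50, 8, 8]

[-2, -1, 61, 50, 8, 8]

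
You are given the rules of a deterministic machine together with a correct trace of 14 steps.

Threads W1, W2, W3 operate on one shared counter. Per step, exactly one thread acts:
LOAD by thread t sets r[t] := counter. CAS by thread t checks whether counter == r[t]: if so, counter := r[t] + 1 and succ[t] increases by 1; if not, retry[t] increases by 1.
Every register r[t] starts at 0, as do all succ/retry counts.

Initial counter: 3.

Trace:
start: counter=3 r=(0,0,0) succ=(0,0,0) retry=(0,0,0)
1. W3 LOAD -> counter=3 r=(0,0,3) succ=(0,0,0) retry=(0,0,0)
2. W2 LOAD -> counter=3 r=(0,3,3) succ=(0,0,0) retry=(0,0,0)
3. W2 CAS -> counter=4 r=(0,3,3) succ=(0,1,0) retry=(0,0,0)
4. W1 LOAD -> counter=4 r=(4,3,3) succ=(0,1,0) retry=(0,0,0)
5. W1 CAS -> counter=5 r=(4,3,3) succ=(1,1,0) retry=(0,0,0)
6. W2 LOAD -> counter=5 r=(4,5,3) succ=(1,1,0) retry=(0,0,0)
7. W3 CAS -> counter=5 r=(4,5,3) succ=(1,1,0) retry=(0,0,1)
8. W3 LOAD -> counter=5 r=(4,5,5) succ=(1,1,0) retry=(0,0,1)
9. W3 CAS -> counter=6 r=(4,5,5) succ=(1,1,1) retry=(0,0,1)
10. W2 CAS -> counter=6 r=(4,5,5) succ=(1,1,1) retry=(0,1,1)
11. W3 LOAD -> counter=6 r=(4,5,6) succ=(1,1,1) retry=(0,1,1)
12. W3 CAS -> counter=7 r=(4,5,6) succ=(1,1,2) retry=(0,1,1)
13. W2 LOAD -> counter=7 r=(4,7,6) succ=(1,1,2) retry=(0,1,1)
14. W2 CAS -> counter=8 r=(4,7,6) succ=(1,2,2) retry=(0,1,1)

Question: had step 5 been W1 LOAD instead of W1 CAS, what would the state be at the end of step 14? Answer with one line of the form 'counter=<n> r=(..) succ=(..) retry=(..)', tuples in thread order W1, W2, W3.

counter=7 r=(4,6,5) succ=(0,2,2) retry=(0,1,1)

(re-executing from step 5 with the substitution; state before step 5: counter=4 r=(4,3,3) succ=(0,1,0) retry=(0,0,0))
5. W1 LOAD -> counter=4 r=(4,3,3) succ=(0,1,0) retry=(0,0,0)
6. W2 LOAD -> counter=4 r=(4,4,3) succ=(0,1,0) retry=(0,0,0)
7. W3 CAS -> counter=4 r=(4,4,3) succ=(0,1,0) retry=(0,0,1)
8. W3 LOAD -> counter=4 r=(4,4,4) succ=(0,1,0) retry=(0,0,1)
9. W3 CAS -> counter=5 r=(4,4,4) succ=(0,1,1) retry=(0,0,1)
10. W2 CAS -> counter=5 r=(4,4,4) succ=(0,1,1) retry=(0,1,1)
11. W3 LOAD -> counter=5 r=(4,4,5) succ=(0,1,1) retry=(0,1,1)
12. W3 CAS -> counter=6 r=(4,4,5) succ=(0,1,2) retry=(0,1,1)
13. W2 LOAD -> counter=6 r=(4,6,5) succ=(0,1,2) retry=(0,1,1)
14. W2 CAS -> counter=7 r=(4,6,5) succ=(0,2,2) retry=(0,1,1)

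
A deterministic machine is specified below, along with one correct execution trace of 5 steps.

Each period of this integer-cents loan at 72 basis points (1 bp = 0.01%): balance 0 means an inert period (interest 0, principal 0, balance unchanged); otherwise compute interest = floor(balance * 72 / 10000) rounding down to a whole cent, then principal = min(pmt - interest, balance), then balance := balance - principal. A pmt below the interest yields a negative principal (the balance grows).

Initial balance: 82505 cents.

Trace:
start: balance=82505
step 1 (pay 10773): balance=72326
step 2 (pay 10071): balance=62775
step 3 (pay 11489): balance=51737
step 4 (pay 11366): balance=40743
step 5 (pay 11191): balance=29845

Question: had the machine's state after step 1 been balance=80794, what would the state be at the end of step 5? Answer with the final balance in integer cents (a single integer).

state after step 1 := balance=80794
step 2 (pay 10071): balance=71304
step 3 (pay 11489): balance=60328
step 4 (pay 11366): balance=49396
step 5 (pay 11191): balance=38560

38560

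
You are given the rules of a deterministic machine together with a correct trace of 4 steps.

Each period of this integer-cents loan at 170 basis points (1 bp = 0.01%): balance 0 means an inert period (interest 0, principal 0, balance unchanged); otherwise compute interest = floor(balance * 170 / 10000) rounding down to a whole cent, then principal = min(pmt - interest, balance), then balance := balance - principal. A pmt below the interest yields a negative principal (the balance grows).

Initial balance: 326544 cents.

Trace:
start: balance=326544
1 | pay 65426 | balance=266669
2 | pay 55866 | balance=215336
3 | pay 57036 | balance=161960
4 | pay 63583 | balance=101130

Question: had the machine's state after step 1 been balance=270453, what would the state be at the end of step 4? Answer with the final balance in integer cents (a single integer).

105110

state after step 1 := balance=270453
2 | pay 55866 | balance=219184
3 | pay 57036 | balance=165874
4 | pay 63583 | balance=105110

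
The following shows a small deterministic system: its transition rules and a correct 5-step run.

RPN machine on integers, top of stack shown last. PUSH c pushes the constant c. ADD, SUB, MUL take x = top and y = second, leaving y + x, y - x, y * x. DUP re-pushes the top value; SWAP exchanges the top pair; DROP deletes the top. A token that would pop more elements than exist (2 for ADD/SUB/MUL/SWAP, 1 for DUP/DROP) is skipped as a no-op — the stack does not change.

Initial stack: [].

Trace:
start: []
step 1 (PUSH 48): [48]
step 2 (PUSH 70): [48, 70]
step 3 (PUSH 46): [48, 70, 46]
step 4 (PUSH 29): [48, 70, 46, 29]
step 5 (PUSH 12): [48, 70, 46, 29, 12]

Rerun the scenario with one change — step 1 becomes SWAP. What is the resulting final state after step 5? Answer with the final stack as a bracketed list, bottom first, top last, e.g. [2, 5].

(re-executing from step 1 with the substitution; state before step 1: [])
step 1 (SWAP): []
step 2 (PUSH 70): [70]
step 3 (PUSH 46): [70, 46]
step 4 (PUSH 29): [70, 46, 29]
step 5 (PUSH 12): [70, 46, 29, 12]

[70, 46, 29, 12]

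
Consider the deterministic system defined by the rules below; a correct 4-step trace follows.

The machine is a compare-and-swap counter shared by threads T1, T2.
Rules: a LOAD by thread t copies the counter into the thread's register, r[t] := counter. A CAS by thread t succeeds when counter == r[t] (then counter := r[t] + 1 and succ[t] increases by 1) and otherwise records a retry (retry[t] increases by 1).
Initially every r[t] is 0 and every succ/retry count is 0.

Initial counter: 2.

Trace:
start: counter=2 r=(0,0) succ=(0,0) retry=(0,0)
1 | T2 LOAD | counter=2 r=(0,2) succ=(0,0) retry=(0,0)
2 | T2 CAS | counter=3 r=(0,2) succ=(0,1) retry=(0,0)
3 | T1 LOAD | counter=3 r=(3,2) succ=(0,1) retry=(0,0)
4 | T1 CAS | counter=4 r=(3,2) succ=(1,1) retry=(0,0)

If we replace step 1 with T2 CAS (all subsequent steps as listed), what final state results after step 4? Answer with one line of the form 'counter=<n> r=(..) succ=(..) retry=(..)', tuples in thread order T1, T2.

counter=3 r=(2,0) succ=(1,0) retry=(0,2)

(re-executing from step 1 with the substitution; state before step 1: counter=2 r=(0,0) succ=(0,0) retry=(0,0))
1 | T2 CAS | counter=2 r=(0,0) succ=(0,0) retry=(0,1)
2 | T2 CAS | counter=2 r=(0,0) succ=(0,0) retry=(0,2)
3 | T1 LOAD | counter=2 r=(2,0) succ=(0,0) retry=(0,2)
4 | T1 CAS | counter=3 r=(2,0) succ=(1,0) retry=(0,2)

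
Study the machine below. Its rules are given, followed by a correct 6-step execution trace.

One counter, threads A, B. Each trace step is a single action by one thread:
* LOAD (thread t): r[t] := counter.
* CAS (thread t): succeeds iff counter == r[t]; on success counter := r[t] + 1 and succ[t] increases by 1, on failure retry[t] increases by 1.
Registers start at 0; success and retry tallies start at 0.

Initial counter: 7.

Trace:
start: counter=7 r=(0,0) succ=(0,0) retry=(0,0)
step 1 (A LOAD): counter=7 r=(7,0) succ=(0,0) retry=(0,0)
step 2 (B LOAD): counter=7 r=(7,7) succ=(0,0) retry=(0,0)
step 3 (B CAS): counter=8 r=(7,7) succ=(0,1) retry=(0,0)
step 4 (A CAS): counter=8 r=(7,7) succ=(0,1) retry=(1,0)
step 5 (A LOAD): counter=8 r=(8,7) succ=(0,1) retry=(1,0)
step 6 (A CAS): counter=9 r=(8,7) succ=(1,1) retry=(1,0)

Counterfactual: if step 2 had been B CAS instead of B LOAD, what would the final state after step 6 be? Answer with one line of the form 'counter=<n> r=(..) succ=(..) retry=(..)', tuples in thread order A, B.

(re-executing from step 2 with the substitution; state before step 2: counter=7 r=(7,0) succ=(0,0) retry=(0,0))
step 2 (B CAS): counter=7 r=(7,0) succ=(0,0) retry=(0,1)
step 3 (B CAS): counter=7 r=(7,0) succ=(0,0) retry=(0,2)
step 4 (A CAS): counter=8 r=(7,0) succ=(1,0) retry=(0,2)
step 5 (A LOAD): counter=8 r=(8,0) succ=(1,0) retry=(0,2)
step 6 (A CAS): counter=9 r=(8,0) succ=(2,0) retry=(0,2)

counter=9 r=(8,0) succ=(2,0) retry=(0,2)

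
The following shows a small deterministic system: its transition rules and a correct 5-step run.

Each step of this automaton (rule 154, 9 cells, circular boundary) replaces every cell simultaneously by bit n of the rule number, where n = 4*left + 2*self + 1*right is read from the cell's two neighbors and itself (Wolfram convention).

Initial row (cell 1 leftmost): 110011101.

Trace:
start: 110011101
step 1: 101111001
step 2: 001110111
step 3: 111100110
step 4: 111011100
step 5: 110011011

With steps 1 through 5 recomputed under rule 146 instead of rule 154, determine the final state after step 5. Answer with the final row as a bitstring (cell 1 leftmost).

(re-executing steps 1..5 under rule 146; state before step 1: 110011101)
step 1: 101101000
step 2: 000000101
step 3: 100001000
step 4: 010010101
step 5: 001100000

001100000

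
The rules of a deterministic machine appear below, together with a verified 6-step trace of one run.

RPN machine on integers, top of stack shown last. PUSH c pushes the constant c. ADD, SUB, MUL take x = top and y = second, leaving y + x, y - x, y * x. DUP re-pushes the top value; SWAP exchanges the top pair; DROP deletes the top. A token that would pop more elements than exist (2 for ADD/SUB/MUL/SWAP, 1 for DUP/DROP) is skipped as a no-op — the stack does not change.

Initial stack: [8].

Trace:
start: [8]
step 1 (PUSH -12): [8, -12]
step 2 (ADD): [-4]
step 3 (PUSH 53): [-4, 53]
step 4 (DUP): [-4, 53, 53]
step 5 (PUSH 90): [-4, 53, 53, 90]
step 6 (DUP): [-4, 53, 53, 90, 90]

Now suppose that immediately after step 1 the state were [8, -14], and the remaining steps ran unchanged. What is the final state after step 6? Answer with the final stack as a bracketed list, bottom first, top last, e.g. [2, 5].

state after step 1 := [8, -14]
step 2 (ADD): [-6]
step 3 (PUSH 53): [-6, 53]
step 4 (DUP): [-6, 53, 53]
step 5 (PUSH 90): [-6, 53, 53, 90]
step 6 (DUP): [-6, 53, 53, 90, 90]

[-6, 53, 53, 90, 90]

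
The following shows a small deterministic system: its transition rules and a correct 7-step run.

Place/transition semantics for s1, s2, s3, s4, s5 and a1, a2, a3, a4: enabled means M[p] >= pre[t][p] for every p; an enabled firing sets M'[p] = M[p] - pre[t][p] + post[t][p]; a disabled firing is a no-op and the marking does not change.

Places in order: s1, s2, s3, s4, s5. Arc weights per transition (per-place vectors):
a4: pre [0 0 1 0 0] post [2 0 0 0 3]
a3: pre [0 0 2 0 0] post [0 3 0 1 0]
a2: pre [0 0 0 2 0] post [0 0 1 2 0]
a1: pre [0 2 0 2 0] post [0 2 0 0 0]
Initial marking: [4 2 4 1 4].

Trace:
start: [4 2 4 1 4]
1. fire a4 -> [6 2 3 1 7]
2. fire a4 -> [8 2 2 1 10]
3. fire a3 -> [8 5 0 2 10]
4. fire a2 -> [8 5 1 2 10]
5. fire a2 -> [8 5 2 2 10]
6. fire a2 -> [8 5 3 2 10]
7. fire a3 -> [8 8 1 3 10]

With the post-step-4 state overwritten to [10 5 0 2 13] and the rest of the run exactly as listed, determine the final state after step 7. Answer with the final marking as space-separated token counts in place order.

state after step 4 := [10 5 0 2 13]
5. fire a2 -> [10 5 1 2 13]
6. fire a2 -> [10 5 2 2 13]
7. fire a3 -> [10 8 0 3 13]

10 8 0 3 13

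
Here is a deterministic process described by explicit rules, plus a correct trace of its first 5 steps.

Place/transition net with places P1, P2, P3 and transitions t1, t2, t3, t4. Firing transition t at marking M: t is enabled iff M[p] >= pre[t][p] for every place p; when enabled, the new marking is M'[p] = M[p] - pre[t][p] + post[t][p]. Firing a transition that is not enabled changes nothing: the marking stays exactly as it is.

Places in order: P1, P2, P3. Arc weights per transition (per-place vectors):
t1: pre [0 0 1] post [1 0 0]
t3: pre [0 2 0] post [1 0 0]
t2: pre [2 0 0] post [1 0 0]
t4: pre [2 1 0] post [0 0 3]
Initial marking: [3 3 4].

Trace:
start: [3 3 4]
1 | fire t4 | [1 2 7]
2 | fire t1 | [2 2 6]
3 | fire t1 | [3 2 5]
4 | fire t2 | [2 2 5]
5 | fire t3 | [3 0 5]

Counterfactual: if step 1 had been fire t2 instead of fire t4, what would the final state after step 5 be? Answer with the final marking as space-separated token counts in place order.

(re-executing from step 1 with the substitution; state before step 1: [3 3 4])
1 | fire t2 | [2 3 4]
2 | fire t1 | [3 3 3]
3 | fire t1 | [4 3 2]
4 | fire t2 | [3 3 2]
5 | fire t3 | [4 1 2]

4 1 2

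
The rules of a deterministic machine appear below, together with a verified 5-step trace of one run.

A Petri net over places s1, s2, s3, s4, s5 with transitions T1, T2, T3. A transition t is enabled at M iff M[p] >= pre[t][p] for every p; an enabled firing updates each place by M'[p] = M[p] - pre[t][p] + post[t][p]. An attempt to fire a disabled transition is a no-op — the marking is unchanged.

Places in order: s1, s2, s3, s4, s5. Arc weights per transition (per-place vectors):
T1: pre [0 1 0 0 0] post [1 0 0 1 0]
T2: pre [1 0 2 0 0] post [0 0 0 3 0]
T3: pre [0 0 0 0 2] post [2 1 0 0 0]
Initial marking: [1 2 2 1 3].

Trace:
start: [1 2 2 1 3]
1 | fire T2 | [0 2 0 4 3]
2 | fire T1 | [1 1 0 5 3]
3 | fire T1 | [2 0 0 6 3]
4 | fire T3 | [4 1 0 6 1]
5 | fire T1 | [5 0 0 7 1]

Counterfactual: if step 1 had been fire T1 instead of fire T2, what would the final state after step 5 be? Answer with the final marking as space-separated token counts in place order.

6 0 2 4 1

(re-executing from step 1 with the substitution; state before step 1: [1 2 2 1 3])
1 | fire T1 | [2 1 2 2 3]
2 | fire T1 | [3 0 2 3 3]
3 | fire T1 | [3 0 2 3 3]
4 | fire T3 | [5 1 2 3 1]
5 | fire T1 | [6 0 2 4 1]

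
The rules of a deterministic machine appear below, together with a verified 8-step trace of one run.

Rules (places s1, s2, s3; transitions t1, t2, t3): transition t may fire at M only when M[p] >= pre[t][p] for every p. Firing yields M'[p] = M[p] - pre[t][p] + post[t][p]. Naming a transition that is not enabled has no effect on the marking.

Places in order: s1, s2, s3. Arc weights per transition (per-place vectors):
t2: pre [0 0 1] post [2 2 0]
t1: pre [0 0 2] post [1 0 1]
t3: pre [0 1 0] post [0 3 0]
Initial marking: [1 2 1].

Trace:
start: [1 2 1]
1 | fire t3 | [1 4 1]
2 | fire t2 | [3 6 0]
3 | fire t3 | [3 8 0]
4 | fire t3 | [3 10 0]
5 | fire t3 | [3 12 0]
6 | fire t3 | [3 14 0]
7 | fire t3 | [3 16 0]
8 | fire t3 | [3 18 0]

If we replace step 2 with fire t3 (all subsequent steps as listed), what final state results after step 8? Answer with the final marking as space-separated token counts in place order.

1 18 1

(re-executing from step 2 with the substitution; state before step 2: [1 4 1])
2 | fire t3 | [1 6 1]
3 | fire t3 | [1 8 1]
4 | fire t3 | [1 10 1]
5 | fire t3 | [1 12 1]
6 | fire t3 | [1 14 1]
7 | fire t3 | [1 16 1]
8 | fire t3 | [1 18 1]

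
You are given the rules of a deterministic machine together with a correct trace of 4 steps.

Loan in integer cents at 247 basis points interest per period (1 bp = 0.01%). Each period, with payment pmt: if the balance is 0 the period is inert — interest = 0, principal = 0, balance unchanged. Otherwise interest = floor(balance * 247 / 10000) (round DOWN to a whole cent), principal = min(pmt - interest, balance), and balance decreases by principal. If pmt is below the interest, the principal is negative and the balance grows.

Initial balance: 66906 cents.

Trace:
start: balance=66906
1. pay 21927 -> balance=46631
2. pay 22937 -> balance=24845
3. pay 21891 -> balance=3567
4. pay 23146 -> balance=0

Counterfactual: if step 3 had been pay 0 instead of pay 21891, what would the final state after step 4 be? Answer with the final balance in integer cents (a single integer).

2940

(re-executing from step 3 with the substitution; state before step 3: balance=24845)
3. pay 0 -> balance=25458
4. pay 23146 -> balance=2940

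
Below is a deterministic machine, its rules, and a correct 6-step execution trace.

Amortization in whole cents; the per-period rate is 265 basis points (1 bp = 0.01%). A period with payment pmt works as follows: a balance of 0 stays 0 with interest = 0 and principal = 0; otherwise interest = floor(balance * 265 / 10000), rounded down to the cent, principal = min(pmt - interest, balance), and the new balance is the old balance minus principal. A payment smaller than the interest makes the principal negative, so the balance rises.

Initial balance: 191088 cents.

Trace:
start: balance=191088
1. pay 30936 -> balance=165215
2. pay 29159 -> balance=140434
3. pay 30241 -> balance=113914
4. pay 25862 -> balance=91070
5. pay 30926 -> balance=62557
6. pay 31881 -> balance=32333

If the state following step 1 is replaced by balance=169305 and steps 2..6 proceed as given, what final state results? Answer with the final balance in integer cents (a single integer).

state after step 1 := balance=169305
2. pay 29159 -> balance=144632
3. pay 30241 -> balance=118223
4. pay 25862 -> balance=95493
5. pay 30926 -> balance=67097
6. pay 31881 -> balance=36994

36994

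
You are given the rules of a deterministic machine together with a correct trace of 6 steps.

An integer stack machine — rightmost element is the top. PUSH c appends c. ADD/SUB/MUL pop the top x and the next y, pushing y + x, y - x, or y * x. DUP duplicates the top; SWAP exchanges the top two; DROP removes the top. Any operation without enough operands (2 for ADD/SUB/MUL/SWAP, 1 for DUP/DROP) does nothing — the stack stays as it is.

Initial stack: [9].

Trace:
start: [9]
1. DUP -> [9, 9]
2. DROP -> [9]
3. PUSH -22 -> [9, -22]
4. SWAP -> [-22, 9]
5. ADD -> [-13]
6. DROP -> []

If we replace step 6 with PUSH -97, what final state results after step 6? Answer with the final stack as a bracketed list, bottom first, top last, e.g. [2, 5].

[-13, -97]

(re-executing from step 6 with the substitution; state before step 6: [-13])
6. PUSH -97 -> [-13, -97]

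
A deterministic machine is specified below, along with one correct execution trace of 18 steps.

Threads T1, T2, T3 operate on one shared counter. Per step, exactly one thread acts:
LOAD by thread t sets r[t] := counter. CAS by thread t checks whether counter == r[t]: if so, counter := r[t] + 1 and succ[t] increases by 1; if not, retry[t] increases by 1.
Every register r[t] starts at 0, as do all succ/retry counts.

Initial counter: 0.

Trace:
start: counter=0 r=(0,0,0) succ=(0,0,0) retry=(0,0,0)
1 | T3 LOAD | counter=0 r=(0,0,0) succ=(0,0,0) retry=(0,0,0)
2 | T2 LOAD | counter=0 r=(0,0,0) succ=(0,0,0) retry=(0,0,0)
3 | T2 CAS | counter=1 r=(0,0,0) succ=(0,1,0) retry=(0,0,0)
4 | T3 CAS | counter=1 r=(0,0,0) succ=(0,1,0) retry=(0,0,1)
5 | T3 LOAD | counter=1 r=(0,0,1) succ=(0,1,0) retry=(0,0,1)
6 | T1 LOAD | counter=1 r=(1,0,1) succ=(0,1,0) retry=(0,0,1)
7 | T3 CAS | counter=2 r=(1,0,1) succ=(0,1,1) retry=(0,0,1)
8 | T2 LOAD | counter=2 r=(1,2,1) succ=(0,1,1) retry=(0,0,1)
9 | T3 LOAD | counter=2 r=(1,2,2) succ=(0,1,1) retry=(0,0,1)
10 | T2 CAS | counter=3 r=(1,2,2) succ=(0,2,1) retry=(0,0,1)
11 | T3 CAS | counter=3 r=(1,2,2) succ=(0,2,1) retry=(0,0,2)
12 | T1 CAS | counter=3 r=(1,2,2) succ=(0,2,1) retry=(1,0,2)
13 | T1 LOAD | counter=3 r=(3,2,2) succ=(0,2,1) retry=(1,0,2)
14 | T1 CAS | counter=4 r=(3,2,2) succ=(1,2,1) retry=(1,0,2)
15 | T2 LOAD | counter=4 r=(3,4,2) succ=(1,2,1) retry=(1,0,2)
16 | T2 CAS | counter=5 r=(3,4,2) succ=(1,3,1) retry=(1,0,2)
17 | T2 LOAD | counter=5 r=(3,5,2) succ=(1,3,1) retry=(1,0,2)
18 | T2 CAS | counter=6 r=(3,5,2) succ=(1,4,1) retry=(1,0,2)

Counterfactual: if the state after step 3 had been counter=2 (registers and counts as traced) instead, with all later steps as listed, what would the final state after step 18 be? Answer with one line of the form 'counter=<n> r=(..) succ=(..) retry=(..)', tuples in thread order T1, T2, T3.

state after step 3 := counter=2 r=(0,0,0) succ=(0,1,0) retry=(0,0,0)
4 | T3 CAS | counter=2 r=(0,0,0) succ=(0,1,0) retry=(0,0,1)
5 | T3 LOAD | counter=2 r=(0,0,2) succ=(0,1,0) retry=(0,0,1)
6 | T1 LOAD | counter=2 r=(2,0,2) succ=(0,1,0) retry=(0,0,1)
7 | T3 CAS | counter=3 r=(2,0,2) succ=(0,1,1) retry=(0,0,1)
8 | T2 LOAD | counter=3 r=(2,3,2) succ=(0,1,1) retry=(0,0,1)
9 | T3 LOAD | counter=3 r=(2,3,3) succ=(0,1,1) retry=(0,0,1)
10 | T2 CAS | counter=4 r=(2,3,3) succ=(0,2,1) retry=(0,0,1)
11 | T3 CAS | counter=4 r=(2,3,3) succ=(0,2,1) retry=(0,0,2)
12 | T1 CAS | counter=4 r=(2,3,3) succ=(0,2,1) retry=(1,0,2)
13 | T1 LOAD | counter=4 r=(4,3,3) succ=(0,2,1) retry=(1,0,2)
14 | T1 CAS | counter=5 r=(4,3,3) succ=(1,2,1) retry=(1,0,2)
15 | T2 LOAD | counter=5 r=(4,5,3) succ=(1,2,1) retry=(1,0,2)
16 | T2 CAS | counter=6 r=(4,5,3) succ=(1,3,1) retry=(1,0,2)
17 | T2 LOAD | counter=6 r=(4,6,3) succ=(1,3,1) retry=(1,0,2)
18 | T2 CAS | counter=7 r=(4,6,3) succ=(1,4,1) retry=(1,0,2)

counter=7 r=(4,6,3) succ=(1,4,1) retry=(1,0,2)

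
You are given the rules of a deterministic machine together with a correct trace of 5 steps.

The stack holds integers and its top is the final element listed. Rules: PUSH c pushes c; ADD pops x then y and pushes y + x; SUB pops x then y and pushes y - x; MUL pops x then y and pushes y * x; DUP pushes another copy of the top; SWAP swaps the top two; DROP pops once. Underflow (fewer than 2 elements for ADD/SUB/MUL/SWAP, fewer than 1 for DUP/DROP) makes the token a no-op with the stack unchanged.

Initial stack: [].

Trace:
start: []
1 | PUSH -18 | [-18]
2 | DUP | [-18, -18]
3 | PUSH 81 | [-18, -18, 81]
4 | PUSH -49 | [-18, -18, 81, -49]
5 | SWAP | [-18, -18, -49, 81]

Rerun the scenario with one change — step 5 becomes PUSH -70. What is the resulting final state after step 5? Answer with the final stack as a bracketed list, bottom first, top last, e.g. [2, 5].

(re-executing from step 5 with the substitution; state before step 5: [-18, -18, 81, -49])
5 | PUSH -70 | [-18, -18, 81, -49, -70]

[-18, -18, 81, -49, -70]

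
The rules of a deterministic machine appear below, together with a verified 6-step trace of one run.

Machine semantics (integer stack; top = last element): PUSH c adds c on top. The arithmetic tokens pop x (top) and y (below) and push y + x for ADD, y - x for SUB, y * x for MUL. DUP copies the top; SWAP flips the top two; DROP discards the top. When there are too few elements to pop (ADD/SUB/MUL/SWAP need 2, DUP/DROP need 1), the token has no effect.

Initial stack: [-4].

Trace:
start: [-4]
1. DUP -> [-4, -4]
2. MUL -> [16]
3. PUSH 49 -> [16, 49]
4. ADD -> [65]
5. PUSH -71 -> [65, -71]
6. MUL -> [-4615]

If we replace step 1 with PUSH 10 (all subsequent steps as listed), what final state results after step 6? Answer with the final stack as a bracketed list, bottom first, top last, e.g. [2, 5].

[-639]

(re-executing from step 1 with the substitution; state before step 1: [-4])
1. PUSH 10 -> [-4, 10]
2. MUL -> [-40]
3. PUSH 49 -> [-40, 49]
4. ADD -> [9]
5. PUSH -71 -> [9, -71]
6. MUL -> [-639]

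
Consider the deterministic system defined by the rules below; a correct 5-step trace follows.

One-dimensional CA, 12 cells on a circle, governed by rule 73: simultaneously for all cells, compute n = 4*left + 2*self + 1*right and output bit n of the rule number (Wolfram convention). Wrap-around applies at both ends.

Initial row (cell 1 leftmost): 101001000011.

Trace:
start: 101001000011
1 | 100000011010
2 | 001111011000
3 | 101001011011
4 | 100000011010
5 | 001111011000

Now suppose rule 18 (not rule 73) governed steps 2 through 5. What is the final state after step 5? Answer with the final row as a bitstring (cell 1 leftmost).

101001010110

(re-executing steps 2..5 under rule 18; state before step 2: 100000011010)
2 | 010000100000
3 | 101001010000
4 | 000110001001
5 | 101001010110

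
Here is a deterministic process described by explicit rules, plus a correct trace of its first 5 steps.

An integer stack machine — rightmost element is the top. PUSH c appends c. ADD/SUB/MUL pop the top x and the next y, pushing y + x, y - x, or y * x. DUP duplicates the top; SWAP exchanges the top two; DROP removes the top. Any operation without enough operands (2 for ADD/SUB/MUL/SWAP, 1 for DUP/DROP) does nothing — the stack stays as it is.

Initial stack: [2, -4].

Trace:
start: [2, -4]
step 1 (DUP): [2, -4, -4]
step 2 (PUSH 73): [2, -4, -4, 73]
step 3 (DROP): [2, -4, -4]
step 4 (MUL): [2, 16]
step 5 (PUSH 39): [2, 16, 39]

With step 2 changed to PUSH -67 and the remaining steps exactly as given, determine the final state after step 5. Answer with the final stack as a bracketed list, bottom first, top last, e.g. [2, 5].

(re-executing from step 2 with the substitution; state before step 2: [2, -4, -4])
step 2 (PUSH -67): [2, -4, -4, -67]
step 3 (DROP): [2, -4, -4]
step 4 (MUL): [2, 16]
step 5 (PUSH 39): [2, 16, 39]

[2, 16, 39]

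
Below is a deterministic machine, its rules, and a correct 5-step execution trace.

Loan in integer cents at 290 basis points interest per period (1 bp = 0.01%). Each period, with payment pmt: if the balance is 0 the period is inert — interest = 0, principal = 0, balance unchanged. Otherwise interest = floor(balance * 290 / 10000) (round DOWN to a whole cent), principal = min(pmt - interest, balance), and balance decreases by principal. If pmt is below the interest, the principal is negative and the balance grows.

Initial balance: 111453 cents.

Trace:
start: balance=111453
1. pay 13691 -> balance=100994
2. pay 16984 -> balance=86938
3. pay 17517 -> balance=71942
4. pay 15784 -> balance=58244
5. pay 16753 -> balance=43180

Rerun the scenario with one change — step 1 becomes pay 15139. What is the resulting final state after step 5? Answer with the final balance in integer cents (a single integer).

(re-executing from step 1 with the substitution; state before step 1: balance=111453)
1. pay 15139 -> balance=99546
2. pay 16984 -> balance=85448
3. pay 17517 -> balance=70408
4. pay 15784 -> balance=56665
5. pay 16753 -> balance=41555

41555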